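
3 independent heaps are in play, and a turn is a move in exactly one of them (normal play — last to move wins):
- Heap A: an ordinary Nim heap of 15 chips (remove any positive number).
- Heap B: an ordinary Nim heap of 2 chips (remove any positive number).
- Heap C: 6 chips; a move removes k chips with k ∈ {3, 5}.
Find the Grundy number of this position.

15

Heap A is a plain Nim heap of size 15, so its Grundy value is 15.
Heap B is a plain Nim heap of size 2, so its Grundy value is 2.
Build the Grundy sequence for heap C with g(k) = mex{g(k−s) : s ∈ {3, 5}, s ≤ k}:
g(0) = mex{} = 0
g(1) = mex{} = 0
g(2) = mex{} = 0
g(3) = mex{0} = 1
g(4) = mex{0} = 1
g(5) = mex{0} = 1
g(6) = mex{0,1} = 2
So g(6) = 2.
The value of a disjunctive sum is the nim-sum of the parts.
Combined value = 15 ⊕ 2 ⊕ 2 = 15.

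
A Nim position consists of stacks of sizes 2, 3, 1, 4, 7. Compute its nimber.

Compute the nim-sum pairwise:
2 ⊕ 3 = 1
1 ⊕ 1 = 0
0 ⊕ 4 = 4
4 ⊕ 7 = 3

3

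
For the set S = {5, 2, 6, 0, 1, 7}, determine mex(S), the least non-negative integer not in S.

3

The values 0, 1, 2 are all present; 3 is the first non-negative integer missing from the set.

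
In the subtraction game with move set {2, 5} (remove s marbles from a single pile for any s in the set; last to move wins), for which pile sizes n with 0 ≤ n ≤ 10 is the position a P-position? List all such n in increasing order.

0, 1, 4, 7, 8

Compute g(0), g(1), … for moves {2, 5}:
g(0) = mex{} = 0
g(1) = mex{} = 0
g(2) = mex{0} = 1
g(3) = mex{0} = 1
g(4) = mex{1} = 0
g(5) = mex{0,1} = 2
g(6) = mex{0} = 1
g(7) = mex{1,2} = 0
g(8) = mex{1} = 0
g(9) = mex{0} = 1
g(10) = mex{0,2} = 1
The P-positions (g = 0) in 0..10 are 0, 1, 4, 7, 8.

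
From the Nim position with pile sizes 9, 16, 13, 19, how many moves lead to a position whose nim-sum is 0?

Compute the nim-sum pairwise:
9 XOR 16 = 25
25 XOR 13 = 20
20 XOR 19 = 7
The overall nim-sum is X = 7. A pile of size p has a winning move iff p XOR X < p (reduce it to p XOR X).
  9: 9 XOR 7 = 14 ≥ 9 — no move.
  16: 16 XOR 7 = 23 ≥ 16 — no move.
  13: 13 XOR 7 = 10 < 13 — winning move (to 10).
  19: 19 XOR 7 = 20 ≥ 19 — no move.
That gives 1 winning move.

1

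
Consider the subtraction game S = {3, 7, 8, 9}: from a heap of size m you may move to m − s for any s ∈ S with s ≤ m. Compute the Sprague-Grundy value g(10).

Compute g(0), g(1), … for moves {3, 7, 8, 9}:
g(0) = mex{} = 0
g(1) = mex{} = 0
g(2) = mex{} = 0
g(3) = mex{0} = 1
g(4) = mex{0} = 1
g(5) = mex{0} = 1
g(6) = mex{1} = 0
g(7) = mex{0,1} = 2
g(8) = mex{0,1} = 2
g(9) = mex{0} = 1
g(10) = mex{0,1,2} = 3
So g(10) = 3.

3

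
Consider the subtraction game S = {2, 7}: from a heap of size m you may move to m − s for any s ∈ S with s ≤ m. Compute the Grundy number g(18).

Compute g(0), g(1), … for moves {2, 7}:
k:     0  1  2  3  4  5  6  7  8  9 10 11 12 13 14 15 16 17 18
g(k):  0  0  1  1  0  0  1  1  2  0  0  1  1  0  0  1  1  2  0
So g(18) = 0.

0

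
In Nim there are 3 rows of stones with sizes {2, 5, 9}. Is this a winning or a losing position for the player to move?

Winning position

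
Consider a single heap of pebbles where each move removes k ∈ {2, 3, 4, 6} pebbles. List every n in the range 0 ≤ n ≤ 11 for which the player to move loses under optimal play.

0, 1, 8, 9

Compute g(0), g(1), … for moves {2, 3, 4, 6}:
k:     0  1  2  3  4  5  6  7  8  9 10 11
g(k):  0  0  1  1  2  2  3  3  0  0  1  1
The P-positions (g = 0) in 0..11 are 0, 1, 8, 9.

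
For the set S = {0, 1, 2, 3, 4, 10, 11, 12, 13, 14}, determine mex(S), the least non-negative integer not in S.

5

The values 0, 1, 2, 3, 4 are all present; 5 is the first non-negative integer missing from the set.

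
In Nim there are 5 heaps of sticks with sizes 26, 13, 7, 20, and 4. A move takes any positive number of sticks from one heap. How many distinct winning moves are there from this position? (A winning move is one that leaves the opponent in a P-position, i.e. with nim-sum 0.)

0

Compute the nim-sum pairwise:
26 ^ 13 = 23
23 ^ 7 = 16
16 ^ 20 = 4
4 ^ 4 = 0
The nim-sum is already 0, so every move leaves a nonzero nim-sum — there are no winning moves.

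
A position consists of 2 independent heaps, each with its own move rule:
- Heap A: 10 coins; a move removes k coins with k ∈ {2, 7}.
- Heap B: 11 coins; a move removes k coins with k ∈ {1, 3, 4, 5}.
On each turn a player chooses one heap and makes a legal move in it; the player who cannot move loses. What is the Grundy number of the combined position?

1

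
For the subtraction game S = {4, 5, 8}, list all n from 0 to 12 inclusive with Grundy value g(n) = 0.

Build the Grundy sequence with g(k) = mex{g(k−s) : s ∈ {4, 5, 8}, s ≤ k}:
k:     0  1  2  3  4  5  6  7  8  9 10 11 12
g(k):  0  0  0  0  1  1  1  1  2  2  2  2  0
The P-positions (g = 0) in 0..12 are 0, 1, 2, 3, 12.

0, 1, 2, 3, 12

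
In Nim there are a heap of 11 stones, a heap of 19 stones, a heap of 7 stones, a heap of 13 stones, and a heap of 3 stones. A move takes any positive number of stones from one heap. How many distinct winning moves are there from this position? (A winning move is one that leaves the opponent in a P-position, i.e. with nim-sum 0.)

1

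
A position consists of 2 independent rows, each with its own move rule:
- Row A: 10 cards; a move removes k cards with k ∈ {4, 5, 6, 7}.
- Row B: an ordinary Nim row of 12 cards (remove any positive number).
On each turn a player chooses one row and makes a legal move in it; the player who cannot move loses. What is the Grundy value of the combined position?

For row A, compute g(0), g(1), … with moves {4, 5, 6, 7}:
k:     0  1  2  3  4  5  6  7  8  9 10
g(k):  0  0  0  0  1  1  1  1  2  2  2
So g(10) = 2.
Row B is a plain Nim row of size 12, so its Grundy value is 12.
The value of a disjunctive sum is the nim-sum of the parts.
Combined value = 2 XOR 12 = 14.

14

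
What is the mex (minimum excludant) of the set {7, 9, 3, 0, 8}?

0 is in the set but 1 is not, so the mex is 1.

1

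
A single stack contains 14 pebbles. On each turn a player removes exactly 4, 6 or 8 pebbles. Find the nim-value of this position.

Grundy values for subtraction set {4, 6, 8}:
g(0) = mex{} = 0
g(1) = mex{} = 0
g(2) = mex{} = 0
g(3) = mex{} = 0
g(4) = mex{0} = 1
g(5) = mex{0} = 1
g(6) = mex{0} = 1
g(7) = mex{0} = 1
g(8) = mex{0,1} = 2
g(9) = mex{0,1} = 2
g(10) = mex{0,1} = 2
g(11) = mex{0,1} = 2
g(12) = mex{1,2} = 0
g(13) = mex{1,2} = 0
g(14) = mex{1,2} = 0
So g(14) = 0.

0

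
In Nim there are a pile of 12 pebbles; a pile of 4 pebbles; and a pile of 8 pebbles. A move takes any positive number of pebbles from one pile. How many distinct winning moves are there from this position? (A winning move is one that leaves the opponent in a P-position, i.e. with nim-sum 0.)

In binary:
  1100  (12)
  0100  (4)
  1000  (8)
  ----
  0000  (0)
The nim-sum is already 0, so every move leaves a nonzero nim-sum — there are no winning moves.

0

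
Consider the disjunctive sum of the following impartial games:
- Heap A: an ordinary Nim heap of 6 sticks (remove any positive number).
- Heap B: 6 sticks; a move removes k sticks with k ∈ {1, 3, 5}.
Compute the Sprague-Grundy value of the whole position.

6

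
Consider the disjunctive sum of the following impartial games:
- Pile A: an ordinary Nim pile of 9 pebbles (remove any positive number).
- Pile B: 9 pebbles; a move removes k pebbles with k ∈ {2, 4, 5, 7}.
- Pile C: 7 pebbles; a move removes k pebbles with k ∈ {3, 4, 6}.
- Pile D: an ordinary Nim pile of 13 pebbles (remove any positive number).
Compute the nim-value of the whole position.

6

Pile A is a plain Nim pile of size 9, so its Grundy value is 9.
Build the Grundy sequence for pile B with g(k) = mex{g(k−s) : s ∈ {2, 4, 5, 7}, s ≤ k}:
k:     0  1  2  3  4  5  6  7  8  9
g(k):  0  0  1  1  2  2  3  3  4  0
So g(9) = 0.
Build the Grundy sequence for pile C with g(k) = mex{g(k−s) : s ∈ {3, 4, 6}, s ≤ k}:
k:     0  1  2  3  4  5  6  7
g(k):  0  0  0  1  1  1  2  2
So g(7) = 2.
Pile D is a plain Nim pile of size 13, so its Grundy value is 13.
By the Sprague-Grundy theorem, the Grundy value of a sum of independent games is the XOR of the component values.
Combined value = 9 XOR 0 XOR 2 XOR 13 = 6.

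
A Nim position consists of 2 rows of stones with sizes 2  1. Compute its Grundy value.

3

In binary:
  10  (2)
  01  (1)
  --
  11  (3)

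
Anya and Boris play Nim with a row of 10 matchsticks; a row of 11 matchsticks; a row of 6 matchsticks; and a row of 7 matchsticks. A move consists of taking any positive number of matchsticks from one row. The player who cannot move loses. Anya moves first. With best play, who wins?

Nim-sum: 10 XOR 11 XOR 6 XOR 7 = 0.
The nim-sum is 0, so this is a P-position: the player to move is in a losing position under optimal play; Anya is about to move from it and so loses — Boris wins.

Boris wins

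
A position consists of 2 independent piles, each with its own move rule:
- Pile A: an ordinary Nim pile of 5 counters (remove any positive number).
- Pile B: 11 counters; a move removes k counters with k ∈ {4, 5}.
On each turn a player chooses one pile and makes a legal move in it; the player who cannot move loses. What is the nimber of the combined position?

5

Pile A is a plain Nim pile of size 5, so its Grundy value is 5.
Grundy values for pile B (subtraction set {4, 5}):
k:     0  1  2  3  4  5  6  7  8  9 10 11
g(k):  0  0  0  0  1  1  1  1  2  0  0  0
So g(11) = 0.
By the Sprague-Grundy theorem, the Grundy value of a sum of independent games is the XOR of the component values.
Combined value = 5 XOR 0 = 5.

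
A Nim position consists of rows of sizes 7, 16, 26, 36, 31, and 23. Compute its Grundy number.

Compute the nim-sum pairwise:
7 ^ 16 = 23
23 ^ 26 = 13
13 ^ 36 = 41
41 ^ 31 = 54
54 ^ 23 = 33

33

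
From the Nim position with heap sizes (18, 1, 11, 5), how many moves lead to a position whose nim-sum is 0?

1

In binary:
  10010  (18)
  00001  (1)
  01011  (11)
  00101  (5)
  -----
  11101  (29)
The overall nim-sum is X = 29. A heap of size p has a winning move iff p XOR X < p (reduce it to p XOR X).
  18: 18 XOR 29 = 15 < 18 — winning move (to 15).
  1: 1 XOR 29 = 28 ≥ 1 — no move.
  11: 11 XOR 29 = 22 ≥ 11 — no move.
  5: 5 XOR 29 = 24 ≥ 5 — no move.
That gives 1 winning move.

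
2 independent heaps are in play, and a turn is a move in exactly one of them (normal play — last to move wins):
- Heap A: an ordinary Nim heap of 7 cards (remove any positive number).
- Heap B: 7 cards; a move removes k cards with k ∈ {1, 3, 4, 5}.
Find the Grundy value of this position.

Heap A is a plain Nim heap of size 7, so its Grundy value is 7.
Build the Grundy sequence for heap B with g(k) = mex{g(k−s) : s ∈ {1, 3, 4, 5}, s ≤ k}:
g(0) = mex{} = 0
g(1) = mex{0} = 1
g(2) = mex{1} = 0
g(3) = mex{0} = 1
g(4) = mex{0,1} = 2
g(5) = mex{0,1,2} = 3
g(6) = mex{0,1,3} = 2
g(7) = mex{0,1,2} = 3
So g(7) = 3.
The value of a disjunctive sum is the nim-sum of the parts.
Combined value = 7 XOR 3 = 4.

4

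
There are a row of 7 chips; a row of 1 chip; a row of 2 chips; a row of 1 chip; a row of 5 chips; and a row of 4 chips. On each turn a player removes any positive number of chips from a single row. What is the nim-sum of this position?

4

Write each in binary and XOR column by column:
  111  (7)
  001  (1)
  010  (2)
  001  (1)
  101  (5)
  100  (4)
  ---
  100  (4)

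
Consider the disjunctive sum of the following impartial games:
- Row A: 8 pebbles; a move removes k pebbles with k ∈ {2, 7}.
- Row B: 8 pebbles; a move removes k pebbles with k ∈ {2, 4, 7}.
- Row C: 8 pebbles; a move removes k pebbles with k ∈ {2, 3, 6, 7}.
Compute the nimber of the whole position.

1

Build the Grundy sequence for row A with g(k) = mex{g(k−s) : s ∈ {2, 7}, s ≤ k}:
g(0) = mex{} = 0
g(1) = mex{} = 0
g(2) = mex{0} = 1
g(3) = mex{0} = 1
g(4) = mex{1} = 0
g(5) = mex{1} = 0
g(6) = mex{0} = 1
g(7) = mex{0} = 1
g(8) = mex{0,1} = 2
So g(8) = 2.
Grundy values for row B (subtraction set {2, 4, 7}):
g(0) = mex{} = 0
g(1) = mex{} = 0
g(2) = mex{0} = 1
g(3) = mex{0} = 1
g(4) = mex{0,1} = 2
g(5) = mex{0,1} = 2
g(6) = mex{1,2} = 0
g(7) = mex{0,1,2} = 3
g(8) = mex{0,2} = 1
So g(8) = 1.
Grundy values for row C (subtraction set {2, 3, 6, 7}):
g(0) = mex{} = 0
g(1) = mex{} = 0
g(2) = mex{0} = 1
g(3) = mex{0} = 1
g(4) = mex{0,1} = 2
g(5) = mex{1} = 0
g(6) = mex{0,1,2} = 3
g(7) = mex{0,2} = 1
g(8) = mex{0,1,3} = 2
So g(8) = 2.
By the Sprague-Grundy theorem, the Grundy value of a sum of independent games is the XOR of the component values.
Combined value = 2 ⊕ 1 ⊕ 2 = 1.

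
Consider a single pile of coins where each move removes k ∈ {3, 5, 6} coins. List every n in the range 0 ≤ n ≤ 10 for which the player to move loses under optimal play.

0, 1, 2, 9, 10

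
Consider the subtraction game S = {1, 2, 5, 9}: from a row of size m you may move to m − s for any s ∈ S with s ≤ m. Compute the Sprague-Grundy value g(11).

1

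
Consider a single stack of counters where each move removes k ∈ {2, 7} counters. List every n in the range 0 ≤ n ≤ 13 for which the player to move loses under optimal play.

0, 1, 4, 5, 9, 10, 13

Grundy values for subtraction set {2, 7}:
g(0) = mex{} = 0
g(1) = mex{} = 0
g(2) = mex{0} = 1
g(3) = mex{0} = 1
g(4) = mex{1} = 0
g(5) = mex{1} = 0
g(6) = mex{0} = 1
g(7) = mex{0} = 1
g(8) = mex{0,1} = 2
g(9) = mex{1} = 0
g(10) = mex{1,2} = 0
g(11) = mex{0} = 1
g(12) = mex{0} = 1
g(13) = mex{1} = 0
The P-positions (g = 0) in 0..13 are 0, 1, 4, 5, 9, 10, 13.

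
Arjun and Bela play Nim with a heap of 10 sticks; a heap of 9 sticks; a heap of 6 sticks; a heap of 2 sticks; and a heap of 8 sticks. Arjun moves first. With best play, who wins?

Arjun wins

Bitwise XOR of the heap sizes:
  1010  (10)
  1001  (9)
  0110  (6)
  0010  (2)
  1000  (8)
  ----
  1111  (15)
The nim-sum is 15 ≠ 0, so this is an N-position: the player to move can win; Arjun has a winning move.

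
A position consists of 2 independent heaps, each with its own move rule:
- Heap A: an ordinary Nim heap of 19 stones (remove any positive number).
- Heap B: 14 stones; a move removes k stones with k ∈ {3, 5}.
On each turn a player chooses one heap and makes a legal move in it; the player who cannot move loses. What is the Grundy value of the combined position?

17

Heap A is a plain Nim heap of size 19, so its Grundy value is 19.
For heap B, compute g(0), g(1), … with moves {3, 5}:
k:     0  1  2  3  4  5  6  7  8  9 10 11 12 13 14
g(k):  0  0  0  1  1  1  2  2  0  0  0  1  1  1  2
So g(14) = 2.
The value of a disjunctive sum is the nim-sum of the parts.
Combined value = 19 XOR 2 = 17.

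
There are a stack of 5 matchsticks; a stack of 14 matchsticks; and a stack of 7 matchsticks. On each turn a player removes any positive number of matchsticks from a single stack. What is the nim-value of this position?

12

Bitwise XOR of the heap sizes:
  0101  (5)
  1110  (14)
  0111  (7)
  ----
  1100  (12)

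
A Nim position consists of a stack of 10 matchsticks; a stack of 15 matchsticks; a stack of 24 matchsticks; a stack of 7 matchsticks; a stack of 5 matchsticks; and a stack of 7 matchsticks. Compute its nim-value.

24

Nim-sum: 10 XOR 15 XOR 24 XOR 7 XOR 5 XOR 7 = 24.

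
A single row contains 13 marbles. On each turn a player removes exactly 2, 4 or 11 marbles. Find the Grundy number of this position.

Build the Grundy sequence with g(k) = mex{g(k−s) : s ∈ {2, 4, 11}, s ≤ k}:
g(0) = mex{} = 0
g(1) = mex{} = 0
g(2) = mex{0} = 1
g(3) = mex{0} = 1
g(4) = mex{0,1} = 2
g(5) = mex{0,1} = 2
g(6) = mex{1,2} = 0
g(7) = mex{1,2} = 0
g(8) = mex{0,2} = 1
g(9) = mex{0,2} = 1
g(10) = mex{0,1} = 2
g(11) = mex{0,1} = 2
g(12) = mex{0,1,2} = 3
g(13) = mex{1,2} = 0
So g(13) = 0.

0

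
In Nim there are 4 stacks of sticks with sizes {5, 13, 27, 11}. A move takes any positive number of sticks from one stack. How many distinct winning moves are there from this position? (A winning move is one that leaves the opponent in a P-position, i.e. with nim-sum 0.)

1

Write each in binary and XOR column by column:
  00101  (5)
  01101  (13)
  11011  (27)
  01011  (11)
  -----
  11000  (24)
The overall nim-sum is X = 24. A stack of size p has a winning move iff p XOR X < p (reduce it to p XOR X).
  5: 5 XOR 24 = 29 ≥ 5 — no move.
  13: 13 XOR 24 = 21 ≥ 13 — no move.
  27: 27 XOR 24 = 3 < 27 — winning move (to 3).
  11: 11 XOR 24 = 19 ≥ 11 — no move.
That gives 1 winning move.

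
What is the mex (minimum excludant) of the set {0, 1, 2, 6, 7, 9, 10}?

3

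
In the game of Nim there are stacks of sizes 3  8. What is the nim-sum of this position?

In binary:
  0011  (3)
  1000  (8)
  ----
  1011  (11)

11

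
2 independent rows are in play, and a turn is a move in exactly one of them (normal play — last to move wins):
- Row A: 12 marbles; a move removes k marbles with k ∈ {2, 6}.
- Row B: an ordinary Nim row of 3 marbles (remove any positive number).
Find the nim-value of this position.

3

Grundy values for row A (subtraction set {2, 6}):
g(0) = mex{} = 0
g(1) = mex{} = 0
g(2) = mex{0} = 1
g(3) = mex{0} = 1
g(4) = mex{1} = 0
g(5) = mex{1} = 0
g(6) = mex{0} = 1
g(7) = mex{0} = 1
g(8) = mex{1} = 0
g(9) = mex{1} = 0
g(10) = mex{0} = 1
g(11) = mex{0} = 1
g(12) = mex{1} = 0
So g(12) = 0.
Row B is a plain Nim row of size 3, so its Grundy value is 3.
The value of a disjunctive sum is the nim-sum of the parts.
Combined value = 0 XOR 3 = 3.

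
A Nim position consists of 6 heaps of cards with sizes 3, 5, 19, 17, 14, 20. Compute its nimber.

30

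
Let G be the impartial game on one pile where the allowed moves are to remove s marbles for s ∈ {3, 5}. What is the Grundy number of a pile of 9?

Compute g(0), g(1), … for moves {3, 5}:
g(0) = mex{} = 0
g(1) = mex{} = 0
g(2) = mex{} = 0
g(3) = mex{0} = 1
g(4) = mex{0} = 1
g(5) = mex{0} = 1
g(6) = mex{0,1} = 2
g(7) = mex{0,1} = 2
g(8) = mex{1} = 0
g(9) = mex{1,2} = 0
So g(9) = 0.

0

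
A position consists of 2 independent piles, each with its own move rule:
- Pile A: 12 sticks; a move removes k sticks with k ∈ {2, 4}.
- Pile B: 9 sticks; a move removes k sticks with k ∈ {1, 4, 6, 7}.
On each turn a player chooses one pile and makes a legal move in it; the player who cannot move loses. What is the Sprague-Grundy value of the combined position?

2

For pile A, compute g(0), g(1), … with moves {2, 4}:
g(0) = mex{} = 0
g(1) = mex{} = 0
g(2) = mex{0} = 1
g(3) = mex{0} = 1
g(4) = mex{0,1} = 2
g(5) = mex{0,1} = 2
g(6) = mex{1,2} = 0
g(7) = mex{1,2} = 0
g(8) = mex{0,2} = 1
g(9) = mex{0,2} = 1
g(10) = mex{0,1} = 2
g(11) = mex{0,1} = 2
g(12) = mex{1,2} = 0
So g(12) = 0.
For pile B, compute g(0), g(1), … with moves {1, 4, 6, 7}:
k:     0  1  2  3  4  5  6  7  8  9
g(k):  0  1  0  1  2  0  1  2  3  2
So g(9) = 2.
The value of a disjunctive sum is the nim-sum of the parts.
Combined value = 0 ⊕ 2 = 2.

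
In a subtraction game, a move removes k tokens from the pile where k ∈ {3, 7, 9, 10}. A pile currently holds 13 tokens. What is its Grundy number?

Grundy values for subtraction set {3, 7, 9, 10}:
g(0) = mex{} = 0
g(1) = mex{} = 0
g(2) = mex{} = 0
g(3) = mex{0} = 1
g(4) = mex{0} = 1
g(5) = mex{0} = 1
g(6) = mex{1} = 0
g(7) = mex{0,1} = 2
g(8) = mex{0,1} = 2
g(9) = mex{0} = 1
g(10) = mex{0,1,2} = 3
g(11) = mex{0,1,2} = 3
g(12) = mex{0,1} = 2
g(13) = mex{0,1,3} = 2
So g(13) = 2.

2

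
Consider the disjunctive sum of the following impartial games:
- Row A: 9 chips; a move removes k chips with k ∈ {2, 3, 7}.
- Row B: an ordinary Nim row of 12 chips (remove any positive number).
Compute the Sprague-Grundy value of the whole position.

For row A, compute g(0), g(1), … with moves {2, 3, 7}:
k:     0  1  2  3  4  5  6  7  8  9
g(k):  0  0  1  1  2  0  0  1  1  2
So g(9) = 2.
Row B is a plain Nim row of size 12, so its Grundy value is 12.
The value of a disjunctive sum is the nim-sum of the parts.
Combined value = 2 XOR 12 = 14.

14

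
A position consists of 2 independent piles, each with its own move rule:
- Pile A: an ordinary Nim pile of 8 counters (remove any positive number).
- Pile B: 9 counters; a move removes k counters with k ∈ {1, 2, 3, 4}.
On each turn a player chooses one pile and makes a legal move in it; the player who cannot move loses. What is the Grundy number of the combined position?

12

Pile A is a plain Nim pile of size 8, so its Grundy value is 8.
For pile B, compute g(0), g(1), … with moves {1, 2, 3, 4}:
k:     0  1  2  3  4  5  6  7  8  9
g(k):  0  1  2  3  4  0  1  2  3  4
So g(9) = 4.
By the Sprague-Grundy theorem, the Grundy value of a sum of independent games is the XOR of the component values.
Combined value = 8 XOR 4 = 12.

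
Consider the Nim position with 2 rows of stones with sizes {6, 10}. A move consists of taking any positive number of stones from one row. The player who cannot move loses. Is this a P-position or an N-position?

N-position

Compute the nim-sum pairwise:
6 ⊕ 10 = 12
The nim-sum is 12 ≠ 0, so this is an N-position: the player to move can win.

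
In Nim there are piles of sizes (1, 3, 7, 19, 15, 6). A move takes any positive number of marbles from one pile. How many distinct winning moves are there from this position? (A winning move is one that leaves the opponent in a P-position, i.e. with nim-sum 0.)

1

Nim-sum: 1 ⊕ 3 ⊕ 7 ⊕ 19 ⊕ 15 ⊕ 6 = 31.
The overall nim-sum is X = 31. A pile of size p has a winning move iff p XOR X < p (reduce it to p XOR X).
  1: 1 XOR 31 = 30 ≥ 1 — no move.
  3: 3 XOR 31 = 28 ≥ 3 — no move.
  7: 7 XOR 31 = 24 ≥ 7 — no move.
  19: 19 XOR 31 = 12 < 19 — winning move (to 12).
  15: 15 XOR 31 = 16 ≥ 15 — no move.
  6: 6 XOR 31 = 25 ≥ 6 — no move.
That gives 1 winning move.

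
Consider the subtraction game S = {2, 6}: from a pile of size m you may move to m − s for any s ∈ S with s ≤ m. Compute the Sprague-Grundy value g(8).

0

Compute g(0), g(1), … for moves {2, 6}:
g(0) = mex{} = 0
g(1) = mex{} = 0
g(2) = mex{0} = 1
g(3) = mex{0} = 1
g(4) = mex{1} = 0
g(5) = mex{1} = 0
g(6) = mex{0} = 1
g(7) = mex{0} = 1
g(8) = mex{1} = 0
So g(8) = 0.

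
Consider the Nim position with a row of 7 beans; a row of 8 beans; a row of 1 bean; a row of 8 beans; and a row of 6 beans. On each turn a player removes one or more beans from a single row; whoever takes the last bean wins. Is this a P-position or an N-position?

P-position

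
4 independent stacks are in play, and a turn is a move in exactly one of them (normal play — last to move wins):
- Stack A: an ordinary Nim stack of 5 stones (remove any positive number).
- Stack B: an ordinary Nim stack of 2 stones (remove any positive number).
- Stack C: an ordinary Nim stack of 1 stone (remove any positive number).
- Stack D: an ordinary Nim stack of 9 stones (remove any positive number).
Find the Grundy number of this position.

Stack A is a plain Nim stack of size 5, so its Grundy value is 5.
Stack B is a plain Nim stack of size 2, so its Grundy value is 2.
Stack C is a plain Nim stack of size 1, so its Grundy value is 1.
Stack D is a plain Nim stack of size 9, so its Grundy value is 9.
The value of a disjunctive sum is the nim-sum of the parts.
Combined value = 5 ⊕ 2 ⊕ 1 ⊕ 9 = 15.

15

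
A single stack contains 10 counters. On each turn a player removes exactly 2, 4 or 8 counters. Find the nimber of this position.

2

Build the Grundy sequence with g(k) = mex{g(k−s) : s ∈ {2, 4, 8}, s ≤ k}:
k:     0  1  2  3  4  5  6  7  8  9 10
g(k):  0  0  1  1  2  2  0  0  1  1  2
So g(10) = 2.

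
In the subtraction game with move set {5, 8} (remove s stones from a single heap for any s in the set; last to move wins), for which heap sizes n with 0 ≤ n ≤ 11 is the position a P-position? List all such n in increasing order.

0, 1, 2, 3, 4

Grundy values for subtraction set {5, 8}:
g(0) = mex{} = 0
g(1) = mex{} = 0
g(2) = mex{} = 0
g(3) = mex{} = 0
g(4) = mex{} = 0
g(5) = mex{0} = 1
g(6) = mex{0} = 1
g(7) = mex{0} = 1
g(8) = mex{0} = 1
g(9) = mex{0} = 1
g(10) = mex{0,1} = 2
g(11) = mex{0,1} = 2
The P-positions (g = 0) in 0..11 are 0, 1, 2, 3, 4.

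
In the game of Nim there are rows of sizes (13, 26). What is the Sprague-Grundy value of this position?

23

Nim-sum: 13 XOR 26 = 23.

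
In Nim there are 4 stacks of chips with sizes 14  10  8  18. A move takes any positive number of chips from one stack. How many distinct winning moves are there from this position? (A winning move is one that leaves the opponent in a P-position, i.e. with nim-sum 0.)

1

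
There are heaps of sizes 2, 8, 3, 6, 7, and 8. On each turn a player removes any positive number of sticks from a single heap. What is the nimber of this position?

Nim-sum: 2 ^ 8 ^ 3 ^ 6 ^ 7 ^ 8 = 0.

0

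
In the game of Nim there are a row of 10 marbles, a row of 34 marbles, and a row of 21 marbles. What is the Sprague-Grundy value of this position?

61

Nim-sum: 10 ⊕ 34 ⊕ 21 = 61.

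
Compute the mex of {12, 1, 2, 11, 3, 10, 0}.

4

The values 0, 1, 2, 3 are all present; 4 is the first non-negative integer missing from the set.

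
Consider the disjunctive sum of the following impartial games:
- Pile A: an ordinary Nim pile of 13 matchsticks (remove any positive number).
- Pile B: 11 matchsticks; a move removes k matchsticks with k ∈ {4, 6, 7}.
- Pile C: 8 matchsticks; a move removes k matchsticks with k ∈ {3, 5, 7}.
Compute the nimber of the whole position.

15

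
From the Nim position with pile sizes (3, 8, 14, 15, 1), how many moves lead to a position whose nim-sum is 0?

Nim-sum: 3 XOR 8 XOR 14 XOR 15 XOR 1 = 11.
The overall nim-sum is X = 11. A pile of size p has a winning move iff p XOR X < p (reduce it to p XOR X).
  3: 3 XOR 11 = 8 ≥ 3 — no move.
  8: 8 XOR 11 = 3 < 8 — winning move (to 3).
  14: 14 XOR 11 = 5 < 14 — winning move (to 5).
  15: 15 XOR 11 = 4 < 15 — winning move (to 4).
  1: 1 XOR 11 = 10 ≥ 1 — no move.
That gives 3 winning moves.

3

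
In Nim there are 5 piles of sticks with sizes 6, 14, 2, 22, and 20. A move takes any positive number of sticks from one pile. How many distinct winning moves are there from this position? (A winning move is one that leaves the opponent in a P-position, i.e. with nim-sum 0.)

Nim-sum: 6 ^ 14 ^ 2 ^ 22 ^ 20 = 8.
The overall nim-sum is X = 8. A pile of size p has a winning move iff p XOR X < p (reduce it to p XOR X).
  6: 6 XOR 8 = 14 ≥ 6 — no move.
  14: 14 XOR 8 = 6 < 14 — winning move (to 6).
  2: 2 XOR 8 = 10 ≥ 2 — no move.
  22: 22 XOR 8 = 30 ≥ 22 — no move.
  20: 20 XOR 8 = 28 ≥ 20 — no move.
That gives 1 winning move.

1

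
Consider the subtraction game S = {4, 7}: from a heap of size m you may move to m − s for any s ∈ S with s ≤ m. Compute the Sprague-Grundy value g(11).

0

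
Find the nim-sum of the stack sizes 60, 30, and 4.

Compute the nim-sum pairwise:
60 XOR 30 = 34
34 XOR 4 = 38

38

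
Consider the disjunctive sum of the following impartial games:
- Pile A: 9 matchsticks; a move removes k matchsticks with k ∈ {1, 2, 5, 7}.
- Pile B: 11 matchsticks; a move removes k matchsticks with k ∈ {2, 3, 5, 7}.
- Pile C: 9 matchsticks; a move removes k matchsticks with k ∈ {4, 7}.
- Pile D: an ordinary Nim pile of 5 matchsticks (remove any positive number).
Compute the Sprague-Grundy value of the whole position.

Build the Grundy sequence for pile A with g(k) = mex{g(k−s) : s ∈ {1, 2, 5, 7}, s ≤ k}:
k:     0  1  2  3  4  5  6  7  8  9
g(k):  0  1  2  0  1  2  0  1  2  0
So g(9) = 0.
For pile B, compute g(0), g(1), … with moves {2, 3, 5, 7}:
k:     0  1  2  3  4  5  6  7  8  9 10 11
g(k):  0  0  1  1  2  2  3  3  4  0  0  1
So g(11) = 1.
For pile C, compute g(0), g(1), … with moves {4, 7}:
g(0) = mex{} = 0
g(1) = mex{} = 0
g(2) = mex{} = 0
g(3) = mex{} = 0
g(4) = mex{0} = 1
g(5) = mex{0} = 1
g(6) = mex{0} = 1
g(7) = mex{0} = 1
g(8) = mex{0,1} = 2
g(9) = mex{0,1} = 2
So g(9) = 2.
Pile D is a plain Nim pile of size 5, so its Grundy value is 5.
By the Sprague-Grundy theorem, the Grundy value of a sum of independent games is the XOR of the component values.
Combined value = 0 XOR 1 XOR 2 XOR 5 = 6.

6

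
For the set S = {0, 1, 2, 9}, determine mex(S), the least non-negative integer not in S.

3

The values 0, 1, 2 are all present; 3 is the first non-negative integer missing from the set.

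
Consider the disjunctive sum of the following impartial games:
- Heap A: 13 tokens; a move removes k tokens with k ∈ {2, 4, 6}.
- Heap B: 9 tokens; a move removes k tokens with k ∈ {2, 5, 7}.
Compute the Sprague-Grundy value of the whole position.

0

Grundy values for heap A (subtraction set {2, 4, 6}):
k:     0  1  2  3  4  5  6  7  8  9 10 11 12 13
g(k):  0  0  1  1  2  2  3  3  0  0  1  1  2  2
So g(13) = 2.
Build the Grundy sequence for heap B with g(k) = mex{g(k−s) : s ∈ {2, 5, 7}, s ≤ k}:
k:     0  1  2  3  4  5  6  7  8  9
g(k):  0  0  1  1  0  2  1  3  2  2
So g(9) = 2.
By the Sprague-Grundy theorem, the Grundy value of a sum of independent games is the XOR of the component values.
Combined value = 2 XOR 2 = 0.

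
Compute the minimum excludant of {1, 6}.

0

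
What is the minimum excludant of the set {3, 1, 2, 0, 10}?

The values 0, 1, 2, 3 are all present; 4 is the first non-negative integer missing from the set.

4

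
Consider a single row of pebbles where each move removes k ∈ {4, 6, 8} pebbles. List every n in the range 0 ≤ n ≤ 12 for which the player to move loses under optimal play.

0, 1, 2, 3, 12

Compute g(0), g(1), … for moves {4, 6, 8}:
k:     0  1  2  3  4  5  6  7  8  9 10 11 12
g(k):  0  0  0  0  1  1  1  1  2  2  2  2  0
The P-positions (g = 0) in 0..12 are 0, 1, 2, 3, 12.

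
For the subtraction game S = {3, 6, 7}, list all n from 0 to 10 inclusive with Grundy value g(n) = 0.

Compute g(0), g(1), … for moves {3, 6, 7}:
g(0) = mex{} = 0
g(1) = mex{} = 0
g(2) = mex{} = 0
g(3) = mex{0} = 1
g(4) = mex{0} = 1
g(5) = mex{0} = 1
g(6) = mex{0,1} = 2
g(7) = mex{0,1} = 2
g(8) = mex{0,1} = 2
g(9) = mex{0,1,2} = 3
g(10) = mex{1,2} = 0
The P-positions (g = 0) in 0..10 are 0, 1, 2, 10.

0, 1, 2, 10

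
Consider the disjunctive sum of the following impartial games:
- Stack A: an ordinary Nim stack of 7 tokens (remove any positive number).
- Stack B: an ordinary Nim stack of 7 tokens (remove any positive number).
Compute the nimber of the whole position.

Stack A is a plain Nim stack of size 7, so its Grundy value is 7.
Stack B is a plain Nim stack of size 7, so its Grundy value is 7.
By the Sprague-Grundy theorem, the Grundy value of a sum of independent games is the XOR of the component values.
Combined value = 7 XOR 7 = 0.

0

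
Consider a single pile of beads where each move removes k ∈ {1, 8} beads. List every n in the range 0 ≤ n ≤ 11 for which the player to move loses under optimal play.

0, 2, 4, 6, 9, 11

Grundy values for subtraction set {1, 8}:
g(0) = mex{} = 0
g(1) = mex{0} = 1
g(2) = mex{1} = 0
g(3) = mex{0} = 1
g(4) = mex{1} = 0
g(5) = mex{0} = 1
g(6) = mex{1} = 0
g(7) = mex{0} = 1
g(8) = mex{0,1} = 2
g(9) = mex{1,2} = 0
g(10) = mex{0} = 1
g(11) = mex{1} = 0
The P-positions (g = 0) in 0..11 are 0, 2, 4, 6, 9, 11.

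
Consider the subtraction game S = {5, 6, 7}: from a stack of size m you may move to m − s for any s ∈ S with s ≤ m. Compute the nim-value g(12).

Build the Grundy sequence with g(k) = mex{g(k−s) : s ∈ {5, 6, 7}, s ≤ k}:
k:     0  1  2  3  4  5  6  7  8  9 10 11 12
g(k):  0  0  0  0  0  1  1  1  1  1  2  2  0
So g(12) = 0.

0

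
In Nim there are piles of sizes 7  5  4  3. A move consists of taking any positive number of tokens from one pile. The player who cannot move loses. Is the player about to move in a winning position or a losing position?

Nim-sum: 7 ^ 5 ^ 4 ^ 3 = 5.
The nim-sum is 5 ≠ 0, so this is an N-position: the player to move can win.

Winning position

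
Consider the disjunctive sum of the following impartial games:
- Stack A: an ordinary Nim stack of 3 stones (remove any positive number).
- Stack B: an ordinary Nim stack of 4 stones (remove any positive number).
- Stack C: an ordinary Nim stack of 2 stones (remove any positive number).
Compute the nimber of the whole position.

5

Stack A is a plain Nim stack of size 3, so its Grundy value is 3.
Stack B is a plain Nim stack of size 4, so its Grundy value is 4.
Stack C is a plain Nim stack of size 2, so its Grundy value is 2.
By the Sprague-Grundy theorem, the Grundy value of a sum of independent games is the XOR of the component values.
Combined value = 3 ⊕ 4 ⊕ 2 = 5.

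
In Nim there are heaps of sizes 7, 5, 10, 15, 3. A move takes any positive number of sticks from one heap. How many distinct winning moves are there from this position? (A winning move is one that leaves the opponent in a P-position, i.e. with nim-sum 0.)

Compute the nim-sum pairwise:
7 ^ 5 = 2
2 ^ 10 = 8
8 ^ 15 = 7
7 ^ 3 = 4
The overall nim-sum is X = 4. A heap of size p has a winning move iff p XOR X < p (reduce it to p XOR X).
  7: 7 XOR 4 = 3 < 7 — winning move (to 3).
  5: 5 XOR 4 = 1 < 5 — winning move (to 1).
  10: 10 XOR 4 = 14 ≥ 10 — no move.
  15: 15 XOR 4 = 11 < 15 — winning move (to 11).
  3: 3 XOR 4 = 7 ≥ 3 — no move.
That gives 3 winning moves.

3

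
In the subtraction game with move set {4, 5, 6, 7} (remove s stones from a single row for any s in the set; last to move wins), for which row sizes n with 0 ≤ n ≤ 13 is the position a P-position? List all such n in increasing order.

0, 1, 2, 3, 11, 12, 13

Compute g(0), g(1), … for moves {4, 5, 6, 7}:
k:     0  1  2  3  4  5  6  7  8  9 10 11 12 13
g(k):  0  0  0  0  1  1  1  1  2  2  2  0  0  0
The P-positions (g = 0) in 0..13 are 0, 1, 2, 3, 11, 12, 13.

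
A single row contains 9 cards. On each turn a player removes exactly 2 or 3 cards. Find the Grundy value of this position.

Compute g(0), g(1), … for moves {2, 3}:
k:     0  1  2  3  4  5  6  7  8  9
g(k):  0  0  1  1  2  0  0  1  1  2
So g(9) = 2.

2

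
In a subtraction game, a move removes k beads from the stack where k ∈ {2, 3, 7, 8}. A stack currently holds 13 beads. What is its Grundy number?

Grundy values for subtraction set {2, 3, 7, 8}:
g(0) = mex{} = 0
g(1) = mex{} = 0
g(2) = mex{0} = 1
g(3) = mex{0} = 1
g(4) = mex{0,1} = 2
g(5) = mex{1} = 0
g(6) = mex{1,2} = 0
g(7) = mex{0,2} = 1
g(8) = mex{0} = 1
g(9) = mex{0,1} = 2
g(10) = mex{1} = 0
g(11) = mex{1,2} = 0
g(12) = mex{0,2} = 1
g(13) = mex{0} = 1
So g(13) = 1.

1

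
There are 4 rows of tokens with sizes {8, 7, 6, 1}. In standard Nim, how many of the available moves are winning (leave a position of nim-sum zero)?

1

Compute the nim-sum pairwise:
8 ^ 7 = 15
15 ^ 6 = 9
9 ^ 1 = 8
The overall nim-sum is X = 8. A row of size p has a winning move iff p XOR X < p (reduce it to p XOR X).
  8: 8 XOR 8 = 0 < 8 — winning move (to 0).
  7: 7 XOR 8 = 15 ≥ 7 — no move.
  6: 6 XOR 8 = 14 ≥ 6 — no move.
  1: 1 XOR 8 = 9 ≥ 1 — no move.
That gives 1 winning move.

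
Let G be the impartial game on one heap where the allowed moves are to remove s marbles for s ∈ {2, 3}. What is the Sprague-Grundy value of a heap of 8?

Build the Grundy sequence with g(k) = mex{g(k−s) : s ∈ {2, 3}, s ≤ k}:
k:     0  1  2  3  4  5  6  7  8
g(k):  0  0  1  1  2  0  0  1  1
So g(8) = 1.

1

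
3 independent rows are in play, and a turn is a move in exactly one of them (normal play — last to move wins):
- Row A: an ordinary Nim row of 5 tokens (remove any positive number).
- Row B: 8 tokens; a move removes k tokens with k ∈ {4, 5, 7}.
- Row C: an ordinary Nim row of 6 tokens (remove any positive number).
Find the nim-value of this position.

Row A is a plain Nim row of size 5, so its Grundy value is 5.
For row B, compute g(0), g(1), … with moves {4, 5, 7}:
k:     0  1  2  3  4  5  6  7  8
g(k):  0  0  0  0  1  1  1  1  2
So g(8) = 2.
Row C is a plain Nim row of size 6, so its Grundy value is 6.
By the Sprague-Grundy theorem, the Grundy value of a sum of independent games is the XOR of the component values.
Combined value = 5 ⊕ 2 ⊕ 6 = 1.

1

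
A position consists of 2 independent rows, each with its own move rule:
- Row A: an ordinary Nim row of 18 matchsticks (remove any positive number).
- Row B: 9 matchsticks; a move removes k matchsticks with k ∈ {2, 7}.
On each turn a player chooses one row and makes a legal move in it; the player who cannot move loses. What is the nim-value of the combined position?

18

Row A is a plain Nim row of size 18, so its Grundy value is 18.
Build the Grundy sequence for row B with g(k) = mex{g(k−s) : s ∈ {2, 7}, s ≤ k}:
k:     0  1  2  3  4  5  6  7  8  9
g(k):  0  0  1  1  0  0  1  1  2  0
So g(9) = 0.
The value of a disjunctive sum is the nim-sum of the parts.
Combined value = 18 ⊕ 0 = 18.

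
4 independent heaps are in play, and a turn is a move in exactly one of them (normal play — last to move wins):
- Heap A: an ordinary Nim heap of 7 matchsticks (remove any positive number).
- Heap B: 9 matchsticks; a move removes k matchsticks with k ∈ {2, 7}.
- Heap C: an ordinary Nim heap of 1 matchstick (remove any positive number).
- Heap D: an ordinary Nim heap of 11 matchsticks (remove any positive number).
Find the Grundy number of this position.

13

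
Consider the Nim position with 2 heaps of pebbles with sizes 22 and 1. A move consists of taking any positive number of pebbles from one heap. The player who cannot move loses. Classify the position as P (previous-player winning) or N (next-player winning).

N-position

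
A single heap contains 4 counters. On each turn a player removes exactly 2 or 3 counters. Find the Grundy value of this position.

2

Compute g(0), g(1), … for moves {2, 3}:
g(0) = mex{} = 0
g(1) = mex{} = 0
g(2) = mex{0} = 1
g(3) = mex{0} = 1
g(4) = mex{0,1} = 2
So g(4) = 2.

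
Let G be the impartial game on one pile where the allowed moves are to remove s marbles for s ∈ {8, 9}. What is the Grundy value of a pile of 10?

Compute g(0), g(1), … for moves {8, 9}:
k:     0  1  2  3  4  5  6  7  8  9 10
g(k):  0  0  0  0  0  0  0  0  1  1  1
So g(10) = 1.

1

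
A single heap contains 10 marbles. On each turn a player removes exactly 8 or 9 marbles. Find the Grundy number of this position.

1

Compute g(0), g(1), … for moves {8, 9}:
k:     0  1  2  3  4  5  6  7  8  9 10
g(k):  0  0  0  0  0  0  0  0  1  1  1
So g(10) = 1.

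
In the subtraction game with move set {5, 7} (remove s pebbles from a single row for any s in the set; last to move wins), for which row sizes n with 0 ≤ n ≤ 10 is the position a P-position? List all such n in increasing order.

0, 1, 2, 3, 4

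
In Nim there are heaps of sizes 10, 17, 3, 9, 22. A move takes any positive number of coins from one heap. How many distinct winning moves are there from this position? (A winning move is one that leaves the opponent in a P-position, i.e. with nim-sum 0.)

1

Bitwise XOR of the heap sizes:
  01010  (10)
  10001  (17)
  00011  (3)
  01001  (9)
  10110  (22)
  -----
  00111  (7)
The overall nim-sum is X = 7. A heap of size p has a winning move iff p XOR X < p (reduce it to p XOR X).
  10: 10 XOR 7 = 13 ≥ 10 — no move.
  17: 17 XOR 7 = 22 ≥ 17 — no move.
  3: 3 XOR 7 = 4 ≥ 3 — no move.
  9: 9 XOR 7 = 14 ≥ 9 — no move.
  22: 22 XOR 7 = 17 < 22 — winning move (to 17).
That gives 1 winning move.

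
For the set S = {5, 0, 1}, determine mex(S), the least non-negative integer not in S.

2

The values 0, 1 are all present; 2 is the first non-negative integer missing from the set.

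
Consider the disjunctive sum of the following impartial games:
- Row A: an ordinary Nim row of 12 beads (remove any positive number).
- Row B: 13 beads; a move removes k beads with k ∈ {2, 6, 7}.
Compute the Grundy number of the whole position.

Row A is a plain Nim row of size 12, so its Grundy value is 12.
Grundy values for row B (subtraction set {2, 6, 7}):
g(0) = mex{} = 0
g(1) = mex{} = 0
g(2) = mex{0} = 1
g(3) = mex{0} = 1
g(4) = mex{1} = 0
g(5) = mex{1} = 0
g(6) = mex{0} = 1
g(7) = mex{0} = 1
g(8) = mex{0,1} = 2
g(9) = mex{1} = 0
g(10) = mex{0,1,2} = 3
g(11) = mex{0} = 1
g(12) = mex{0,1,3} = 2
g(13) = mex{1} = 0
So g(13) = 0.
The value of a disjunctive sum is the nim-sum of the parts.
Combined value = 12 ⊕ 0 = 12.

12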